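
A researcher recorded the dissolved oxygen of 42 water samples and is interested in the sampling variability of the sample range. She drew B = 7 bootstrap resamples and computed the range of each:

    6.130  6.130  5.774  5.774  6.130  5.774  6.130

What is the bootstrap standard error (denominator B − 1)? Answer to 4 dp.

SE* = 0.1903

Bootstrap SE is the standard deviation of the 7 replicate ranges.
Mean of replicates: (6.130 + 6.130 + 5.774 + 5.774 + 6.130 + 5.774 + 6.130) / 7 = 41.84200 / 7 = 5.97743
Sum of squared deviations: (+0.15257)² + (+0.15257)² + (−0.20343)² + (−0.20343)² + (+0.15257)² + (−0.20343)² + (+0.15257)² = 0.21726
Variance = 0.21726 / 6 = 0.03621
SE* = √0.03621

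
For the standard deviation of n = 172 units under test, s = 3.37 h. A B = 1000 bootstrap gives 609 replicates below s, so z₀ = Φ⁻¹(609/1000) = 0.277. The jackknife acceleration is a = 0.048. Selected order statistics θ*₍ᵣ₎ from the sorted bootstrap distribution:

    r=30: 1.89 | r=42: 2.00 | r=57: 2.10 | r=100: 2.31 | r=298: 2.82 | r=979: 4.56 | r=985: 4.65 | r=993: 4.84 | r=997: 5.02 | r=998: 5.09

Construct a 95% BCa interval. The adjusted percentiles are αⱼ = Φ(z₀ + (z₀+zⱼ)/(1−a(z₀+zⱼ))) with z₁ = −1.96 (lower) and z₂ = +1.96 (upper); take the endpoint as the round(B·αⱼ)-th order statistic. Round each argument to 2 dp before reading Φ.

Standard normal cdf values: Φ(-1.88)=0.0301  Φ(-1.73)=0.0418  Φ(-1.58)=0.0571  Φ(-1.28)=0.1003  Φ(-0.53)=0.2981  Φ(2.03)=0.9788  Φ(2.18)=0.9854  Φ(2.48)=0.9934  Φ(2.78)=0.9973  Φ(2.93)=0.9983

Lower: z₀ + z₁ = 0.277 + (-1.960) = -1.683; 1 − a(z₀+z₁) = 1 − (0.048)(-1.683) = 1.0808; argument = 0.277 + (-1.683)/1.0808 = -1.2802 → -1.28.
α₁ = Φ(-1.28) = 0.1003; rank = round(1000 × 0.1003) = 100; θ*₍100₎ = 2.31.
Upper: z₀ + z₂ = 2.237; 1 − a(z₀+z₂) = 0.8926; argument = 2.7831 → 2.78; α₂ = 0.9973; rank = 997; θ*₍997₎ = 5.02.

(2.31, 5.02)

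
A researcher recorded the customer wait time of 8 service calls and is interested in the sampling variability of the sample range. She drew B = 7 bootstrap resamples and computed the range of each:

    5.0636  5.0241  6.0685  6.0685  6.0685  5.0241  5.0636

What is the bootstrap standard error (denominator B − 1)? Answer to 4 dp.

Bootstrap SE is the standard deviation of the 7 replicate ranges.
Mean of replicates: (5.0636 + 5.0241 + 6.0685 + 6.0685 + 6.0685 + 5.0241 + 5.0636) / 7 = 38.38090 / 7 = 5.48299
Sum of squared deviations: (−0.41939)² + (−0.45889)² + (+0.58551)² + (+0.58551)² + (+0.58551)² + (−0.45889)² + (−0.41939)² = 1.80140
Variance = 1.80140 / 6 = 0.30023
SE* = √0.30023

SE* = 0.5479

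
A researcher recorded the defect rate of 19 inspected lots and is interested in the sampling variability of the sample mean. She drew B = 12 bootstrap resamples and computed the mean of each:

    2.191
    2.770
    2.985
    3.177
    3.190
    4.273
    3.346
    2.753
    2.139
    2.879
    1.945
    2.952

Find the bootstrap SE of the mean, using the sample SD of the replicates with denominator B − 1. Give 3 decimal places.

Bootstrap SE is the standard deviation of the 12 replicate means.
Mean of replicates: (2.191 + 2.770 + 2.985 + 3.177 + 3.190 + 4.273 + 3.346 + 2.753 + 2.139 + 2.879 + 1.945 + 2.952) / 12 = 34.6000 / 12 = 2.8833
Sum of squared deviations: (−0.6923)² + (−0.1133)² + (+0.1017)² + (+0.2937)² + (+0.3067)² + (+1.3897)² + (+0.4627)² + (−0.1303)² + (−0.7443)² + (−0.0043)² + (−0.9383)² + (+0.0687)² = 4.2842
Variance = 4.2842 / 11 = 0.3895
SE* = √0.3895

SE* = 0.624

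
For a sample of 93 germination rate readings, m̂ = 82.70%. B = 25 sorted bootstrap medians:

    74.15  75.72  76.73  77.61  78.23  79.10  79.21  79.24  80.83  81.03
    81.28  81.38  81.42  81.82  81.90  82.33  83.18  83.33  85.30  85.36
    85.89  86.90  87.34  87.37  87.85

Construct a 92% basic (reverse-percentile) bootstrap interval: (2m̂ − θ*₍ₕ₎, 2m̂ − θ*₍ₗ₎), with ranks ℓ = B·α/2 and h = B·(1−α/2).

(78.03, 91.25)

Percentile endpoints at ranks 1 and 24: θ*₍1₎ = 74.15, θ*₍24₎ = 87.37.
Basic interval reflects these around m̂:
  lower = 2 × 82.70 − 87.37 = 78.03
  upper = 2 × 82.70 − 74.15 = 91.25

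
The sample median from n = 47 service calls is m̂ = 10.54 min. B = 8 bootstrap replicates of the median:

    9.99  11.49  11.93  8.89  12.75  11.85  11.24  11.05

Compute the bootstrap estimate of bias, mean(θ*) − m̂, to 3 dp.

mean(θ*) = (9.99 + 11.49 + 11.93 + 8.89 + 12.75 + 11.85 + 11.24 + 11.05) / 8 = 11.1487
bias = 11.1487 − 10.54

bias = +0.609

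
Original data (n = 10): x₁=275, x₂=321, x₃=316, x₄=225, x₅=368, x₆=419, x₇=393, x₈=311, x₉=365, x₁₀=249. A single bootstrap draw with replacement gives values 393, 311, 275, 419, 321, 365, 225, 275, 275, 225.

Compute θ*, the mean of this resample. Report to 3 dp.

θ* = 308.400

Mean = (393 + 311 + 275 + 419 + 321 + 365 + 225 + 275 + 275 + 225) / 10 = 3084.0 / 10 = 308.400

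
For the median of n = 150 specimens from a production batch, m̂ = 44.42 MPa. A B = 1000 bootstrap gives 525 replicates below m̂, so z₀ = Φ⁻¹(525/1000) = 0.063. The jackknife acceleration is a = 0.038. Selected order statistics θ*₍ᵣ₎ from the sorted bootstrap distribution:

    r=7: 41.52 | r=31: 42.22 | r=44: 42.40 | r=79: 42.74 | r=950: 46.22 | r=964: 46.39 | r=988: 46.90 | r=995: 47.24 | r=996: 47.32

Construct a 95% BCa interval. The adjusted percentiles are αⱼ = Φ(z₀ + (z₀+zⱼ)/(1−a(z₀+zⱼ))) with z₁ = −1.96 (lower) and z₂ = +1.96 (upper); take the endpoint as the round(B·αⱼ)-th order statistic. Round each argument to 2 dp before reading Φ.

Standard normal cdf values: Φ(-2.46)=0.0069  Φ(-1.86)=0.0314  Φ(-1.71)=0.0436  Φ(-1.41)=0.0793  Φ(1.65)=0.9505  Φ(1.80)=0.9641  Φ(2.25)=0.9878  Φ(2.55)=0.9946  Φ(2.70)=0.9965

Lower: z₀ + z₁ = 0.063 + (-1.960) = -1.897; 1 − a(z₀+z₁) = 1 − (0.038)(-1.897) = 1.0721; argument = 0.063 + (-1.897)/1.0721 = -1.7064 → -1.71.
α₁ = Φ(-1.71) = 0.0436; rank = round(1000 × 0.0436) = 44; θ*₍44₎ = 42.40.
Upper: z₀ + z₂ = 2.023; 1 − a(z₀+z₂) = 0.9231; argument = 2.2545 → 2.25; α₂ = 0.9878; rank = 988; θ*₍988₎ = 46.90.

(42.40, 46.90)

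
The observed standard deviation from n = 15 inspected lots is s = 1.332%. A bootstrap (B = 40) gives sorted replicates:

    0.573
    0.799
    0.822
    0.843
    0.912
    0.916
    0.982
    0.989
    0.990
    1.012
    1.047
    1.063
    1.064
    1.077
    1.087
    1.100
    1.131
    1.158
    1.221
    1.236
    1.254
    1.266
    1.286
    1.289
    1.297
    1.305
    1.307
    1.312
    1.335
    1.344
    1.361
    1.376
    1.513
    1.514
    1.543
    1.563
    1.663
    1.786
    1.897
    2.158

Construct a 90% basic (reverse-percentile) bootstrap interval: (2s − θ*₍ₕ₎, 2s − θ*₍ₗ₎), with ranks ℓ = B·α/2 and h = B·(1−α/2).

(0.878, 1.865)

Percentile endpoints at ranks 2 and 38: θ*₍2₎ = 0.799, θ*₍38₎ = 1.786.
Basic interval reflects these around s:
  lower = 2 × 1.332 − 1.786 = 0.878
  upper = 2 × 1.332 − 0.799 = 1.865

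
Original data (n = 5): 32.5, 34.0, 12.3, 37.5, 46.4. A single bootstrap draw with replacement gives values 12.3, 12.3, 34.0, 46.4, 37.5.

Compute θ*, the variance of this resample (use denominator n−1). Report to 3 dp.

Mean = 28.5000; sum of squared deviations = 956.5400
s² = 956.5400 / 4 = 239.1350

θ* = 239.135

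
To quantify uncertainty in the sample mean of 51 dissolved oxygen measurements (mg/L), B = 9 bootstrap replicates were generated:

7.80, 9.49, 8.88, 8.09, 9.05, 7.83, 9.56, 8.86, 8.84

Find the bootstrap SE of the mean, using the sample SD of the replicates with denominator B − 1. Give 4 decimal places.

Bootstrap SE is the standard deviation of the 9 replicate means.
Mean of replicates: (7.80 + 9.49 + 8.88 + 8.09 + 9.05 + 7.83 + 9.56 + 8.86 + 8.84) / 9 = 78.40000 / 9 = 8.71111
Sum of squared deviations: (−0.91111)² + (+0.77889)² + (+0.16889)² + (−0.62111)² + (+0.33889)² + (−0.88111)² + (+0.84889)² + (+0.14889)² + (+0.12889)² = 3.50169
Variance = 3.50169 / 8 = 0.43771
SE* = √0.43771

SE* = 0.6616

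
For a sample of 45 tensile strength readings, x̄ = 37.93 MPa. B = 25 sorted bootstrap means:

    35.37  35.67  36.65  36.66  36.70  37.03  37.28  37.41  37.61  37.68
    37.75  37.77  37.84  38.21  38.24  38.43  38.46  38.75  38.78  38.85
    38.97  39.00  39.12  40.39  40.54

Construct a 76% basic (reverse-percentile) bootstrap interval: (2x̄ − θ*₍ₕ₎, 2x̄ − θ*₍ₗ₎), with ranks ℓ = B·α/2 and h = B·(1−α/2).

(36.86, 39.21)

Percentile endpoints at ranks 3 and 22: θ*₍3₎ = 36.65, θ*₍22₎ = 39.00.
Basic interval reflects these around x̄:
  lower = 2 × 37.93 − 39.00 = 36.86
  upper = 2 × 37.93 − 36.65 = 39.21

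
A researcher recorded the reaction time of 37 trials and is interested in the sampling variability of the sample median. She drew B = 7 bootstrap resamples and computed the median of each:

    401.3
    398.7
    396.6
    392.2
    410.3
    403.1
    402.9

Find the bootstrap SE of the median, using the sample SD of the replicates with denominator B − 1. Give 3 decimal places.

Bootstrap SE is the standard deviation of the 7 replicate medians.
Mean of replicates: (401.3 + 398.7 + 396.6 + 392.2 + 410.3 + 403.1 + 402.9) / 7 = 2805.1000 / 7 = 400.7286
Sum of squared deviations: (+0.5714)² + (−2.0286)² + (−4.1286)² + (−8.5286)² + (+9.5714)² + (+2.3714)² + (+2.1714)² = 196.1743
Variance = 196.1743 / 6 = 32.6957
SE* = √32.6957

SE* = 5.718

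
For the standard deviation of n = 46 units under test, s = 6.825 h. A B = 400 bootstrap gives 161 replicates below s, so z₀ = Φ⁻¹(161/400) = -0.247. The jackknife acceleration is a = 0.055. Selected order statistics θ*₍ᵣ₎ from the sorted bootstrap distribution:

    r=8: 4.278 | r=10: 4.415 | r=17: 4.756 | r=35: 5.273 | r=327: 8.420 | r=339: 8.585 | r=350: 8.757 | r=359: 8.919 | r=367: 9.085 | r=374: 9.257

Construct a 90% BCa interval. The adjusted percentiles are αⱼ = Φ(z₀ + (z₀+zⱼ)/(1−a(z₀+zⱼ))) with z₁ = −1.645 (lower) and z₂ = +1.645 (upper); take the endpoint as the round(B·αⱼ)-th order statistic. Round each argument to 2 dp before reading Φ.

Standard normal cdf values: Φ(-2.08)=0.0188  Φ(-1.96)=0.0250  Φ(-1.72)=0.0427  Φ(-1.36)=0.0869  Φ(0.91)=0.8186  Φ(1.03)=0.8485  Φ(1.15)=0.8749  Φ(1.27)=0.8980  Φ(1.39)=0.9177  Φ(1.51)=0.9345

Lower: z₀ + z₁ = -0.247 + (-1.645) = -1.892; 1 − a(z₀+z₁) = 1 − (0.055)(-1.892) = 1.1041; argument = -0.247 + (-1.892)/1.1041 = -1.9607 → -1.96.
α₁ = Φ(-1.96) = 0.0250; rank = round(400 × 0.0250) = 10; θ*₍10₎ = 4.415.
Upper: z₀ + z₂ = 1.398; 1 − a(z₀+z₂) = 0.9231; argument = 1.2674 → 1.27; α₂ = 0.8980; rank = 359; θ*₍359₎ = 8.919.

(4.415, 8.919)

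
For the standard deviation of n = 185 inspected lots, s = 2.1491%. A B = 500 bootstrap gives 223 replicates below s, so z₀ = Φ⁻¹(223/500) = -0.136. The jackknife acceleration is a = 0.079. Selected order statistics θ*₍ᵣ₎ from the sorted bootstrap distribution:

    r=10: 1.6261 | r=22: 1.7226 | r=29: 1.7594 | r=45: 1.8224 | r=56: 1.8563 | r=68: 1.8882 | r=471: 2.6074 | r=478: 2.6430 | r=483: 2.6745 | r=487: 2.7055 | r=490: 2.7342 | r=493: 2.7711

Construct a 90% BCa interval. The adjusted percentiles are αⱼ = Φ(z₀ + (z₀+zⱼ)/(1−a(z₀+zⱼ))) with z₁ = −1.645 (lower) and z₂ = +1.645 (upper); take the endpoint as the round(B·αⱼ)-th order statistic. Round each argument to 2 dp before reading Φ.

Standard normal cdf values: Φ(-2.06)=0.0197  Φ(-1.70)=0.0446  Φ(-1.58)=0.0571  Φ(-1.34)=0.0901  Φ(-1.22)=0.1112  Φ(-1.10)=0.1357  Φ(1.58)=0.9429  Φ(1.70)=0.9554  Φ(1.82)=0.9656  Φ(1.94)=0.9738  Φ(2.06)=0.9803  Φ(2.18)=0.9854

Lower: z₀ + z₁ = -0.136 + (-1.645) = -1.781; 1 − a(z₀+z₁) = 1 − (0.079)(-1.781) = 1.1407; argument = -0.136 + (-1.781)/1.1407 = -1.6973 → -1.70.
α₁ = Φ(-1.70) = 0.0446; rank = round(500 × 0.0446) = 22; θ*₍22₎ = 1.7226.
Upper: z₀ + z₂ = 1.509; 1 − a(z₀+z₂) = 0.8808; argument = 1.5772 → 1.58; α₂ = 0.9429; rank = 471; θ*₍471₎ = 2.6074.

(1.7226, 2.6074)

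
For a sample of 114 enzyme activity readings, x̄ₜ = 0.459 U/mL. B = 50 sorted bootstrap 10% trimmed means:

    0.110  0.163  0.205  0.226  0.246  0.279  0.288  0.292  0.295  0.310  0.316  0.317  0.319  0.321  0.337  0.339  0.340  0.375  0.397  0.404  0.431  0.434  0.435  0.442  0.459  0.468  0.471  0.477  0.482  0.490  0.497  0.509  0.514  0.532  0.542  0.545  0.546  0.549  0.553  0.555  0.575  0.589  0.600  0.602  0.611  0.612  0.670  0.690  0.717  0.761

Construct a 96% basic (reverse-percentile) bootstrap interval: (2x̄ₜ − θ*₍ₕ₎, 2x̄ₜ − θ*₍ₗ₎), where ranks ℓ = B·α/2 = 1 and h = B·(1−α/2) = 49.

Percentile endpoints at ranks 1 and 49: θ*₍1₎ = 0.110, θ*₍49₎ = 0.717.
Basic interval reflects these around x̄ₜ:
  lower = 2 × 0.459 − 0.717 = 0.201
  upper = 2 × 0.459 − 0.110 = 0.808

(0.201, 0.808)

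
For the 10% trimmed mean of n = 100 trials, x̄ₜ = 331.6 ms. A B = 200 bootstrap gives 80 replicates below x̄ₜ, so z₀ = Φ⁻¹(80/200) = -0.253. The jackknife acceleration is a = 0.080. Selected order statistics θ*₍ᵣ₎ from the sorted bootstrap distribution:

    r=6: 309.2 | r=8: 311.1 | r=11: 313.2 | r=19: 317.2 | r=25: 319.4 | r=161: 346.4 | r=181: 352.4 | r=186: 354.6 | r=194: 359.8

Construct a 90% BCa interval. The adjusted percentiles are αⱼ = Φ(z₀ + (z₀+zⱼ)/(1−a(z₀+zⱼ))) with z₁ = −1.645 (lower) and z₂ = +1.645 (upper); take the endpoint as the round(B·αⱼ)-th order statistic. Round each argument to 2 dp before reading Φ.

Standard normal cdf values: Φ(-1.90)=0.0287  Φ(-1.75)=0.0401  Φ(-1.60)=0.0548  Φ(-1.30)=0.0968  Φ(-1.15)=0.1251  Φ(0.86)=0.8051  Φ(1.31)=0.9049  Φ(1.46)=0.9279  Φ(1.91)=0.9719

Lower: z₀ + z₁ = -0.253 + (-1.645) = -1.898; 1 − a(z₀+z₁) = 1 − (0.080)(-1.898) = 1.1518; argument = -0.253 + (-1.898)/1.1518 = -1.9008 → -1.90.
α₁ = Φ(-1.90) = 0.0287; rank = round(200 × 0.0287) = 6; θ*₍6₎ = 309.2.
Upper: z₀ + z₂ = 1.392; 1 − a(z₀+z₂) = 0.8886; argument = 1.3134 → 1.31; α₂ = 0.9049; rank = 181; θ*₍181₎ = 352.4.

(309.2, 352.4)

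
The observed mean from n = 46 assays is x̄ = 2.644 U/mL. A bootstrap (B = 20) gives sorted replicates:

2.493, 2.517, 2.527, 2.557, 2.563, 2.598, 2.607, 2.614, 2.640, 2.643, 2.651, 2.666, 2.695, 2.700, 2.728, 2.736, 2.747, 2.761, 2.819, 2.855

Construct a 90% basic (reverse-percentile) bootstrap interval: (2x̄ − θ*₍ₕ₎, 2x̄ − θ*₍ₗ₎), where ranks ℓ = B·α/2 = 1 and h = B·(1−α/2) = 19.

Percentile endpoints at ranks 1 and 19: θ*₍1₎ = 2.493, θ*₍19₎ = 2.819.
Basic interval reflects these around x̄:
  lower = 2 × 2.644 − 2.819 = 2.469
  upper = 2 × 2.644 − 2.493 = 2.795

(2.469, 2.795)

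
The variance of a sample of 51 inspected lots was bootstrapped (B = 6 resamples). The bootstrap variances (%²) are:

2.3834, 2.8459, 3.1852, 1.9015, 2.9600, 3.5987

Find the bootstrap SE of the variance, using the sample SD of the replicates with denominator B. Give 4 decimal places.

SE* = 0.5468

Bootstrap SE is the standard deviation of the 6 replicate variances.
Mean of replicates: (2.3834 + 2.8459 + 3.1852 + 1.9015 + 2.9600 + 3.5987) / 6 = 16.87470 / 6 = 2.81245
Sum of squared deviations: (−0.42905)² + (+0.03345)² + (+0.37275)² + (−0.91095)² + (+0.14755)² + (+0.78625)² = 1.79394
Variance = 1.79394 / 6 = 0.29899
SE* = √0.29899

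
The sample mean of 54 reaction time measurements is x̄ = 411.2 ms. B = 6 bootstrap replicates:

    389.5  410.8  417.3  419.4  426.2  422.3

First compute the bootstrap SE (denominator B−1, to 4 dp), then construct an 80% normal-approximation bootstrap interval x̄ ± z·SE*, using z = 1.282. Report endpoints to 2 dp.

Mean of replicates = 414.2500; sum of squared deviations = 867.8950; SE* = √(867.8950/5) = 13.1749
Margin = 1.282 × 13.1749 = 16.890
Interval: 411.2 ± 16.890

(394.31, 428.09)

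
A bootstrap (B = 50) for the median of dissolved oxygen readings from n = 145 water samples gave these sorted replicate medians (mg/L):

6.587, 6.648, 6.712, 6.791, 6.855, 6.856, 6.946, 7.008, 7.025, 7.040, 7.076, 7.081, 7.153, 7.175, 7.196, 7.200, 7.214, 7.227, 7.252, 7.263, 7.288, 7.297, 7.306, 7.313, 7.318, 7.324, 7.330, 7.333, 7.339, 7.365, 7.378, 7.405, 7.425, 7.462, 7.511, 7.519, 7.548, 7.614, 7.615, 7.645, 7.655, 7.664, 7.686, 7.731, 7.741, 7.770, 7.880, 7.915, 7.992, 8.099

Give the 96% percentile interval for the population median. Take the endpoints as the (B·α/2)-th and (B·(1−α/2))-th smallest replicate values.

α = 0.04; lower rank = 50 × 0.020 = 1; upper rank = 50 × 0.980 = 49.
The 1st smallest replicate is 6.587; the 49th is 7.992.

(6.587, 7.992)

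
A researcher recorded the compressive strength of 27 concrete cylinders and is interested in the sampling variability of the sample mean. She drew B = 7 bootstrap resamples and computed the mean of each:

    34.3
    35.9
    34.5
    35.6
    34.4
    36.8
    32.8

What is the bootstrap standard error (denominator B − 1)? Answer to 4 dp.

SE* = 1.3089

Bootstrap SE is the standard deviation of the 7 replicate means.
Mean of replicates: (34.3 + 35.9 + 34.5 + 35.6 + 34.4 + 36.8 + 32.8) / 7 = 244.30000 / 7 = 34.90000
Sum of squared deviations: (−0.60000)² + (+1.00000)² + (−0.40000)² + (+0.70000)² + (−0.50000)² + (+1.90000)² + (−2.10000)² = 10.28000
Variance = 10.28000 / 6 = 1.71333
SE* = √1.71333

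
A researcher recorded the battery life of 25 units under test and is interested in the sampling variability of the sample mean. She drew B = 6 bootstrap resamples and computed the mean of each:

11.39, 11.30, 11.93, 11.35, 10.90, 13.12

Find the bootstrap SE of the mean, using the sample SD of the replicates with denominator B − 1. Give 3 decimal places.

SE* = 0.785

Bootstrap SE is the standard deviation of the 6 replicate means.
Mean of replicates: (11.39 + 11.30 + 11.93 + 11.35 + 10.90 + 13.12) / 6 = 69.9900 / 6 = 11.6650
Sum of squared deviations: (−0.2750)² + (−0.3650)² + (+0.2650)² + (−0.3150)² + (−0.7650)² + (+1.4550)² = 3.0805
Variance = 3.0805 / 5 = 0.6161
SE* = √0.6161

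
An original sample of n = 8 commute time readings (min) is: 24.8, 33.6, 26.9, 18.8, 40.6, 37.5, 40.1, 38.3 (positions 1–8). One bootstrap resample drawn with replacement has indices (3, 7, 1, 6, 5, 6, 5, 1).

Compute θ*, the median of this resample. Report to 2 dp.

θ* = 37.50

Resample values: 26.9, 40.1, 24.8, 37.5, 40.6, 37.5, 40.6, 24.8.
Sorted: 24.8, 24.8, 26.9, 37.5, 37.5, 40.1, 40.6, 40.6
Median = average of the two middle values = 37.50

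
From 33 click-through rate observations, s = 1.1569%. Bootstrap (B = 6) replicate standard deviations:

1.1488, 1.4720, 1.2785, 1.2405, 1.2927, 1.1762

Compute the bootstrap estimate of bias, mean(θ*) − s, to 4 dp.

mean(θ*) = (1.1488 + 1.4720 + 1.2785 + 1.2405 + 1.2927 + 1.1762) / 6 = 1.26812
bias = 1.26812 − 1.1569

bias = +0.1112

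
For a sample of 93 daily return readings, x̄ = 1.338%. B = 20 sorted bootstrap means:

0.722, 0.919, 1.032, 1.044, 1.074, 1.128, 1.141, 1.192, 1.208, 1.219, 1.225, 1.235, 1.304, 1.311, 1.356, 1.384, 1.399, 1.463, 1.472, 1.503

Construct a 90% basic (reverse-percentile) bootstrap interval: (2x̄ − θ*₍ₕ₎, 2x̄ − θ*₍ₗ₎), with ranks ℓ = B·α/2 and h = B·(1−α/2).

(1.204, 1.954)

Percentile endpoints at ranks 1 and 19: θ*₍1₎ = 0.722, θ*₍19₎ = 1.472.
Basic interval reflects these around x̄:
  lower = 2 × 1.338 − 1.472 = 1.204
  upper = 2 × 1.338 − 0.722 = 1.954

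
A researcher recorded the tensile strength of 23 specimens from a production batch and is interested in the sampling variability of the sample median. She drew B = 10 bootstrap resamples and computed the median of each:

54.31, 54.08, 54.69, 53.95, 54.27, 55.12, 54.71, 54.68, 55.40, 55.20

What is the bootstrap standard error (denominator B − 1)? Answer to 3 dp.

Bootstrap SE is the standard deviation of the 10 replicate medians.
Mean of replicates: (54.31 + 54.08 + 54.69 + 53.95 + 54.27 + 55.12 + 54.71 + 54.68 + 55.40 + 55.20) / 10 = 546.4100 / 10 = 54.6410
Sum of squared deviations: (−0.3310)² + (−0.5610)² + (+0.0490)² + (−0.6910)² + (−0.3710)² + (+0.4790)² + (+0.0690)² + (+0.0390)² + (+0.7590)² + (+0.5590)² = 2.1661
Variance = 2.1661 / 9 = 0.2407
SE* = √0.2407

SE* = 0.491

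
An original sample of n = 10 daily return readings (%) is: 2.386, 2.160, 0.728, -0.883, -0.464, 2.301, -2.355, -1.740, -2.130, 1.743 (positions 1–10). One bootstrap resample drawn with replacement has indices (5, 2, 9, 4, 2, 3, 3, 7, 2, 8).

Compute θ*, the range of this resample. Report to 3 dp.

Resample values: -0.464, 2.160, -2.130, -0.883, 2.160, 0.728, 0.728, -2.355, 2.160, -1.740.
Range = 2.160 − -2.355 = 4.515

θ* = 4.515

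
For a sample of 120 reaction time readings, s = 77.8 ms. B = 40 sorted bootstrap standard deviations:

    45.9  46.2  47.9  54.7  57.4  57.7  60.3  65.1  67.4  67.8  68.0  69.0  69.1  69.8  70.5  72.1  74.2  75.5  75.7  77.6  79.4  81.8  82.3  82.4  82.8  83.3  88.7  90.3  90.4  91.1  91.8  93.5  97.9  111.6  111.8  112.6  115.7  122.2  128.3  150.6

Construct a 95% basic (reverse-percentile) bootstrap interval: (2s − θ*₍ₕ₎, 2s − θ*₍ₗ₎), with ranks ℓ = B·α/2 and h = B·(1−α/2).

(27.3, 109.7)

Percentile endpoints at ranks 1 and 39: θ*₍1₎ = 45.9, θ*₍39₎ = 128.3.
Basic interval reflects these around s:
  lower = 2 × 77.8 − 128.3 = 27.3
  upper = 2 × 77.8 − 45.9 = 109.7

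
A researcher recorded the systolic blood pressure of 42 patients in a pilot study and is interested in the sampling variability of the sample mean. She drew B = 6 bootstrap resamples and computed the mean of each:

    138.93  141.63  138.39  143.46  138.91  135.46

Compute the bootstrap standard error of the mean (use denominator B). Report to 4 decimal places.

Bootstrap SE is the standard deviation of the 6 replicate means.
Mean of replicates: (138.93 + 141.63 + 138.39 + 143.46 + 138.91 + 135.46) / 6 = 836.78000 / 6 = 139.46333
Sum of squared deviations: (−0.53333)² + (+2.16667)² + (−1.07333)² + (+3.99667)² + (−0.55333)² + (−4.00333)² = 38.43713
Variance = 38.43713 / 6 = 6.40619
SE* = √6.40619

SE* = 2.5310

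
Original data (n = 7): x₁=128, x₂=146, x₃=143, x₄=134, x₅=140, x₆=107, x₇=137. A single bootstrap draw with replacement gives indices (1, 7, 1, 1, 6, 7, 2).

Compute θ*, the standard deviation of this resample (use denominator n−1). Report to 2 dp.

θ* = 12.21

Resample values: 128, 137, 128, 128, 107, 137, 146.
Mean = 130.1429; sum of squared deviations = 894.8571
s² = 894.8571 / 6 = 149.1429
s = √149.1429 = 12.21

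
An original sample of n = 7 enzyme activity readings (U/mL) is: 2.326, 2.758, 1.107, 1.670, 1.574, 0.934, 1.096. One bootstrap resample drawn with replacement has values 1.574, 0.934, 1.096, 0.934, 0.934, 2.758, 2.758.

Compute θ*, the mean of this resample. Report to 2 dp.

Mean = (1.574 + 0.934 + 1.096 + 0.934 + 0.934 + 2.758 + 2.758) / 7 = 10.9880 / 7 = 1.57

θ* = 1.57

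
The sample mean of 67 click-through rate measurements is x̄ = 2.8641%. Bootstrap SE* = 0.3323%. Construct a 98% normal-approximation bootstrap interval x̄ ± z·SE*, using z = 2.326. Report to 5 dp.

Margin = 2.326 × 0.3323 = 0.772930
Interval: 2.8641 ± 0.772930

(2.09117, 3.63703)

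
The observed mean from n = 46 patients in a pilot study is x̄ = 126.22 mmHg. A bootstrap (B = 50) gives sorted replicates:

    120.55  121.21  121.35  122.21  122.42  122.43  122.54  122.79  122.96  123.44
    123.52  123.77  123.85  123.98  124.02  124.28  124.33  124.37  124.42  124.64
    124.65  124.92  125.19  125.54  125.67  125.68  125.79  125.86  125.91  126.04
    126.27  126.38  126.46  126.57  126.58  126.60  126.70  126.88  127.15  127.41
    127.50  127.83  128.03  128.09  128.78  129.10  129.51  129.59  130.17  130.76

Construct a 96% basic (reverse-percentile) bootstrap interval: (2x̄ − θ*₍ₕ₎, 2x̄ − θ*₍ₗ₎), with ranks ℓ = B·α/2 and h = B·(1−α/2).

(122.27, 131.89)

Percentile endpoints at ranks 1 and 49: θ*₍1₎ = 120.55, θ*₍49₎ = 130.17.
Basic interval reflects these around x̄:
  lower = 2 × 126.22 − 130.17 = 122.27
  upper = 2 × 126.22 − 120.55 = 131.89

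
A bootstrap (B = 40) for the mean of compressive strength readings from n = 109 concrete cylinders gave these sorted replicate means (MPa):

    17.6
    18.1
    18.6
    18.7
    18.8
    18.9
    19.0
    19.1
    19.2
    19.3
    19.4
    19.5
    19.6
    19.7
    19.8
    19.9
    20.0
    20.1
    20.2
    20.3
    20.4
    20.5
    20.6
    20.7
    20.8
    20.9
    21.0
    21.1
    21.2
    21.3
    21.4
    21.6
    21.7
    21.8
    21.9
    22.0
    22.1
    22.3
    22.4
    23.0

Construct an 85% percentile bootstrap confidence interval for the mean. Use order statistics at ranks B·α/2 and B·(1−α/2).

(18.6, 22.1)

α = 0.15; lower rank = 40 × 0.075 = 3; upper rank = 40 × 0.925 = 37.
The 3rd smallest replicate is 18.6; the 37th is 22.1.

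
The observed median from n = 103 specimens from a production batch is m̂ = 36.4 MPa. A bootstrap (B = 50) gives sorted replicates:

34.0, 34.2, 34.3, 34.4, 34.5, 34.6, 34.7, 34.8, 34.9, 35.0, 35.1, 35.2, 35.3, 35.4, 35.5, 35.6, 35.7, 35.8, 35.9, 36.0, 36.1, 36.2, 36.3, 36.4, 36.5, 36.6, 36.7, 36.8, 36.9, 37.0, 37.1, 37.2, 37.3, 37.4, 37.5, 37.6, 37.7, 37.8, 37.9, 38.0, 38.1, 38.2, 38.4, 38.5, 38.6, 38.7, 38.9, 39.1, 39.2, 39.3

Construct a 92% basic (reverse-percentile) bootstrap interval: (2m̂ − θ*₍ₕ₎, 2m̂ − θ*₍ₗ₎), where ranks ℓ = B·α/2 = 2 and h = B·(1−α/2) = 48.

(33.7, 38.6)

Percentile endpoints at ranks 2 and 48: θ*₍2₎ = 34.2, θ*₍48₎ = 39.1.
Basic interval reflects these around m̂:
  lower = 2 × 36.4 − 39.1 = 33.7
  upper = 2 × 36.4 − 34.2 = 38.6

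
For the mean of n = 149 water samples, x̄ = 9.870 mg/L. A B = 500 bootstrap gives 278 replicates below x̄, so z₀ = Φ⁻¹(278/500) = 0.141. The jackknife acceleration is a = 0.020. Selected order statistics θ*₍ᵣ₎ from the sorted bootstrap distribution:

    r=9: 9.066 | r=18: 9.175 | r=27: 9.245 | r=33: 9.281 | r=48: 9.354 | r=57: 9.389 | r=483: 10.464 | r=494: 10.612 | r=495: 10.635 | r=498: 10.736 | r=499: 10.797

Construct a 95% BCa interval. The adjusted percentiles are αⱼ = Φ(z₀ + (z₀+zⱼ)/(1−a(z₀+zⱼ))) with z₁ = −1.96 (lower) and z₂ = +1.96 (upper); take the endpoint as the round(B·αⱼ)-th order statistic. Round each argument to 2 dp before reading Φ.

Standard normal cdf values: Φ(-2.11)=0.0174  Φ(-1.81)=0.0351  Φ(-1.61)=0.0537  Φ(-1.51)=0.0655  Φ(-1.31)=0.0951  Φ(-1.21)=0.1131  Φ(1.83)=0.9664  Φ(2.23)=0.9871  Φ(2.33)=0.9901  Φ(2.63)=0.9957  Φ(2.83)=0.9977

(9.245, 10.635)

Lower: z₀ + z₁ = 0.141 + (-1.960) = -1.819; 1 − a(z₀+z₁) = 1 − (0.020)(-1.819) = 1.0364; argument = 0.141 + (-1.819)/1.0364 = -1.6141 → -1.61.
α₁ = Φ(-1.61) = 0.0537; rank = round(500 × 0.0537) = 27; θ*₍27₎ = 9.245.
Upper: z₀ + z₂ = 2.101; 1 − a(z₀+z₂) = 0.9580; argument = 2.3342 → 2.33; α₂ = 0.9901; rank = 495; θ*₍495₎ = 10.635.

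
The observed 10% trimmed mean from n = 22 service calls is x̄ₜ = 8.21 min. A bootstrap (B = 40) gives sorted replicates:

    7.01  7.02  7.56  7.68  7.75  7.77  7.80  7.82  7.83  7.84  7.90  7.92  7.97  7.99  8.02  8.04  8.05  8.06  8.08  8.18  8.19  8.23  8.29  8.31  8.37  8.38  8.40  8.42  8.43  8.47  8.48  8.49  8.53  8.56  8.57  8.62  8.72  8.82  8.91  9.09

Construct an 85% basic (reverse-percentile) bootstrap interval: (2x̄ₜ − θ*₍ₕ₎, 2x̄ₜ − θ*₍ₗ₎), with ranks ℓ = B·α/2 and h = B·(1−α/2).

Percentile endpoints at ranks 3 and 37: θ*₍3₎ = 7.56, θ*₍37₎ = 8.72.
Basic interval reflects these around x̄ₜ:
  lower = 2 × 8.21 − 8.72 = 7.70
  upper = 2 × 8.21 − 7.56 = 8.86

(7.70, 8.86)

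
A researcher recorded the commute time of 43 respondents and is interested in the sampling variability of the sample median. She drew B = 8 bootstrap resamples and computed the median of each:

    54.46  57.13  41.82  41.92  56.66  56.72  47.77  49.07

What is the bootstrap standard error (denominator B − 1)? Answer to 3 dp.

SE* = 6.485

Bootstrap SE is the standard deviation of the 8 replicate medians.
Mean of replicates: (54.46 + 57.13 + 41.82 + 41.92 + 56.66 + 56.72 + 47.77 + 49.07) / 8 = 405.5500 / 8 = 50.6938
Sum of squared deviations: (+3.7662)² + (+6.4363)² + (−8.8738)² + (−8.7737)² + (+5.9662)² + (+6.0262)² + (−2.9237)² + (−1.6238)² = 294.4288
Variance = 294.4288 / 7 = 42.0613
SE* = √42.0613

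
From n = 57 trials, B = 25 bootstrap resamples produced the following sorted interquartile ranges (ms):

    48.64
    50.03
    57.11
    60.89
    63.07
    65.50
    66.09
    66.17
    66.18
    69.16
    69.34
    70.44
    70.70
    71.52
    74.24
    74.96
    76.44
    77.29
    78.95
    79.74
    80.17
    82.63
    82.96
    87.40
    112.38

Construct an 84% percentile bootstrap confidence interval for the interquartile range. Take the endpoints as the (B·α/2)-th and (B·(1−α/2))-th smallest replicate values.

(50.03, 82.96)

α = 0.16; lower rank = 25 × 0.080 = 2; upper rank = 25 × 0.920 = 23.
The 2nd smallest replicate is 50.03; the 23rd is 82.96.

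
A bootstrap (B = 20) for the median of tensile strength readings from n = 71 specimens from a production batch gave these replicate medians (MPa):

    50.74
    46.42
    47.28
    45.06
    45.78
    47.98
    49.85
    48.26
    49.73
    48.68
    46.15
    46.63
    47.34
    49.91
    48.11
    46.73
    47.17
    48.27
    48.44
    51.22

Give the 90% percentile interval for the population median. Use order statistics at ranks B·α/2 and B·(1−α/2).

(45.06, 50.74)

Sorted replicates: 45.06, 45.78, 46.15, 46.42, 46.63, 46.73, 47.17, 47.28, 47.34, 47.98, 48.11, 48.26, 48.27, 48.44, 48.68, 49.73, 49.85, 49.91, 50.74, 51.22
α = 0.10; lower rank = 20 × 0.050 = 1; upper rank = 20 × 0.950 = 19.
The 1st smallest replicate is 45.06; the 19th is 50.74.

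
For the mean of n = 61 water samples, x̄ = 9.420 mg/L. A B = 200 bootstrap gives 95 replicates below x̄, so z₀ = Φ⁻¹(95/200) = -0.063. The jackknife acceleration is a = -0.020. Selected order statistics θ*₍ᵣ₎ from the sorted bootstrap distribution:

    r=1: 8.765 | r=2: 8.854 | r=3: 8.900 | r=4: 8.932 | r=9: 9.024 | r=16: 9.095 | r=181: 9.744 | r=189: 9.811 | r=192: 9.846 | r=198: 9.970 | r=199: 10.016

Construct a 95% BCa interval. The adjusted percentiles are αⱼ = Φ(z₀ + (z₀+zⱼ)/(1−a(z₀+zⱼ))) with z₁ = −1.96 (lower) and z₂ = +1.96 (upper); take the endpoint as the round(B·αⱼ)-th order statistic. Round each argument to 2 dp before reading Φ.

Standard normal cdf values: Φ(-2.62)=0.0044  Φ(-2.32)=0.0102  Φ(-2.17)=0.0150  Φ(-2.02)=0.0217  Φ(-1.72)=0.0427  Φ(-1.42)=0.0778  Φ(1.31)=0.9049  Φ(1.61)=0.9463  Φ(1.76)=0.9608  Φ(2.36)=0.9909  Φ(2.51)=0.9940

(8.900, 9.846)

Lower: z₀ + z₁ = -0.063 + (-1.960) = -2.023; 1 − a(z₀+z₁) = 1 − (-0.020)(-2.023) = 0.9595; argument = -0.063 + (-2.023)/0.9595 = -2.1713 → -2.17.
α₁ = Φ(-2.17) = 0.0150; rank = round(200 × 0.0150) = 3; θ*₍3₎ = 8.900.
Upper: z₀ + z₂ = 1.897; 1 − a(z₀+z₂) = 1.0379; argument = 1.7647 → 1.76; α₂ = 0.9608; rank = 192; θ*₍192₎ = 9.846.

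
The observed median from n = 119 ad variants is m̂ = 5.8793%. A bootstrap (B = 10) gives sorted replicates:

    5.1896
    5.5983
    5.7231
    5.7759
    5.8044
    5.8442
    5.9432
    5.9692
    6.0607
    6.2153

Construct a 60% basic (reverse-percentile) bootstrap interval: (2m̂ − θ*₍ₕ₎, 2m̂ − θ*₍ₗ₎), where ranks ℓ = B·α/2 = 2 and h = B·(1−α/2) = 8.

Percentile endpoints at ranks 2 and 8: θ*₍2₎ = 5.5983, θ*₍8₎ = 5.9692.
Basic interval reflects these around m̂:
  lower = 2 × 5.8793 − 5.9692 = 5.7894
  upper = 2 × 5.8793 − 5.5983 = 6.1603

(5.7894, 6.1603)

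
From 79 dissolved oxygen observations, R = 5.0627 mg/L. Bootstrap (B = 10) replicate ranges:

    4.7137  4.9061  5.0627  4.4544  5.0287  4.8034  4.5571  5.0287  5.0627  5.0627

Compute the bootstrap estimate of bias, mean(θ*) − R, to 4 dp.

bias = −0.1947

mean(θ*) = (4.7137 + 4.9061 + 5.0627 + 4.4544 + 5.0287 + 4.8034 + 4.5571 + 5.0287 + 5.0627 + 5.0627) / 10 = 4.86802
bias = 4.86802 − 5.0627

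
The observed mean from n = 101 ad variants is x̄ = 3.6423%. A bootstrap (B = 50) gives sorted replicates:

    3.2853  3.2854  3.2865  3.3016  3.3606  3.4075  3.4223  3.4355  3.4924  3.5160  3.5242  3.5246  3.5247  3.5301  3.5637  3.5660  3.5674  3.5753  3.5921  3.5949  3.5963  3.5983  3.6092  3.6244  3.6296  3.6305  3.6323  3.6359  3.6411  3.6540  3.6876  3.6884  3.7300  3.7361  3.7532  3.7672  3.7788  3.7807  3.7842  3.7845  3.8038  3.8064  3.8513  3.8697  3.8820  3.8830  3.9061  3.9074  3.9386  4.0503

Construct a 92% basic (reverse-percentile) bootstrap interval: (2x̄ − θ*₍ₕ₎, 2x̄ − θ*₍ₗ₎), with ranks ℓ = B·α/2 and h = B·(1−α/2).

Percentile endpoints at ranks 2 and 48: θ*₍2₎ = 3.2854, θ*₍48₎ = 3.9074.
Basic interval reflects these around x̄:
  lower = 2 × 3.6423 − 3.9074 = 3.3772
  upper = 2 × 3.6423 − 3.2854 = 3.9992

(3.3772, 3.9992)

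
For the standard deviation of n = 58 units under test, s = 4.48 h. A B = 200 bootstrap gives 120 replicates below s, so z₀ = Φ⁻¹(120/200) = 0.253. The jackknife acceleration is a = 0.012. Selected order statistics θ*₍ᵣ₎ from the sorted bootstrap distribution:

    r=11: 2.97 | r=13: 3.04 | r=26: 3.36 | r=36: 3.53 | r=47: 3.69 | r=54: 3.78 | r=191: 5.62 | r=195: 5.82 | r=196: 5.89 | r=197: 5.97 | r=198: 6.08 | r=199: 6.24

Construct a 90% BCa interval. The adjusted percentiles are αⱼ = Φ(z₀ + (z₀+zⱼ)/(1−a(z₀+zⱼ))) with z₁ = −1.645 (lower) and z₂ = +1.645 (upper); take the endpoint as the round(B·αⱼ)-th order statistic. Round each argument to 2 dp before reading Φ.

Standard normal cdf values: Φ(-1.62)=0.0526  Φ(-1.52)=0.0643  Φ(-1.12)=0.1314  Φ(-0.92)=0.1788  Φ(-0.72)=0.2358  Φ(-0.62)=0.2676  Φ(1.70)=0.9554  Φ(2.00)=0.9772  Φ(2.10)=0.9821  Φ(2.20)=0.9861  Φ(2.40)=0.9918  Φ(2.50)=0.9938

Lower: z₀ + z₁ = 0.253 + (-1.645) = -1.392; 1 − a(z₀+z₁) = 1 − (0.012)(-1.392) = 1.0167; argument = 0.253 + (-1.392)/1.0167 = -1.1161 → -1.12.
α₁ = Φ(-1.12) = 0.1314; rank = round(200 × 0.1314) = 26; θ*₍26₎ = 3.36.
Upper: z₀ + z₂ = 1.898; 1 − a(z₀+z₂) = 0.9772; argument = 2.1952 → 2.20; α₂ = 0.9861; rank = 197; θ*₍197₎ = 5.97.

(3.36, 5.97)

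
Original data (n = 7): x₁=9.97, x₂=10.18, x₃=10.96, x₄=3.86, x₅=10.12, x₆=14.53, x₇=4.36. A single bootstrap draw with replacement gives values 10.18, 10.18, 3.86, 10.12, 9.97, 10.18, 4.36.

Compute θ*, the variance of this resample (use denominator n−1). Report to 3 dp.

θ* = 8.644

Mean = 8.4071; sum of squared deviations = 51.8613
s² = 51.8613 / 6 = 8.6436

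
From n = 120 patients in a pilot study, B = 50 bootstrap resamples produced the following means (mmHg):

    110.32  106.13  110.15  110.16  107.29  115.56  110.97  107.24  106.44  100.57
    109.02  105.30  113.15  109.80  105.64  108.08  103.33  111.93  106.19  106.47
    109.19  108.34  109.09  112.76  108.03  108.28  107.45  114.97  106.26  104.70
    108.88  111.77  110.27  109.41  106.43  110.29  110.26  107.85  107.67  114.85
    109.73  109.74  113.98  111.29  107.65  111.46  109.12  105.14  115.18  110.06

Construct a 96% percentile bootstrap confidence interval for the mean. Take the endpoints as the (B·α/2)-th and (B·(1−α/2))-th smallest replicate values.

(100.57, 115.18)

Sorted replicates: 100.57, 103.33, 104.70, 105.14, 105.30, 105.64, 106.13, 106.19, 106.26, 106.43, 106.44, 106.47, 107.24, 107.29, 107.45, 107.65, 107.67, 107.85, 108.03, 108.08, 108.28, 108.34, 108.88, 109.02, 109.09, 109.12, 109.19, 109.41, 109.73, 109.74, 109.80, 110.06, 110.15, 110.16, 110.26, 110.27, 110.29, 110.32, 110.97, 111.29, 111.46, 111.77, 111.93, 112.76, 113.15, 113.98, 114.85, 114.97, 115.18, 115.56
α = 0.04; lower rank = 50 × 0.020 = 1; upper rank = 50 × 0.980 = 49.
The 1st smallest replicate is 100.57; the 49th is 115.18.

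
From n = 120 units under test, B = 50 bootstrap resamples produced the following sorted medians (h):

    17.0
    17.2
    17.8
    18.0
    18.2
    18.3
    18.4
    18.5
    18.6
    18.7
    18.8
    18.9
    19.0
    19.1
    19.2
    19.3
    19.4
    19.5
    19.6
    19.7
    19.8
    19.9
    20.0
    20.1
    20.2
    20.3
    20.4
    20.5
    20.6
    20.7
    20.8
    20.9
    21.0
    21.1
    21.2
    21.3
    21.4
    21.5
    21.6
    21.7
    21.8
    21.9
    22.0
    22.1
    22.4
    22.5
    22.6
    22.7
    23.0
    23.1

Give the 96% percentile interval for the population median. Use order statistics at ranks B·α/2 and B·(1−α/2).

(17.0, 23.0)

α = 0.04; lower rank = 50 × 0.020 = 1; upper rank = 50 × 0.980 = 49.
The 1st smallest replicate is 17.0; the 49th is 23.0.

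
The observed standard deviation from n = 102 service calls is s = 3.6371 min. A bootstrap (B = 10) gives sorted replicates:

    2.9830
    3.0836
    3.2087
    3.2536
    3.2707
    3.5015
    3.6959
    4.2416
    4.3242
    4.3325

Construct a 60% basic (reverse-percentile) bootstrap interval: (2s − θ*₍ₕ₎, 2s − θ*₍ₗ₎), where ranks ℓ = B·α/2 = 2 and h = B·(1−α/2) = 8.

Percentile endpoints at ranks 2 and 8: θ*₍2₎ = 3.0836, θ*₍8₎ = 4.2416.
Basic interval reflects these around s:
  lower = 2 × 3.6371 − 4.2416 = 3.0326
  upper = 2 × 3.6371 − 3.0836 = 4.1906

(3.0326, 4.1906)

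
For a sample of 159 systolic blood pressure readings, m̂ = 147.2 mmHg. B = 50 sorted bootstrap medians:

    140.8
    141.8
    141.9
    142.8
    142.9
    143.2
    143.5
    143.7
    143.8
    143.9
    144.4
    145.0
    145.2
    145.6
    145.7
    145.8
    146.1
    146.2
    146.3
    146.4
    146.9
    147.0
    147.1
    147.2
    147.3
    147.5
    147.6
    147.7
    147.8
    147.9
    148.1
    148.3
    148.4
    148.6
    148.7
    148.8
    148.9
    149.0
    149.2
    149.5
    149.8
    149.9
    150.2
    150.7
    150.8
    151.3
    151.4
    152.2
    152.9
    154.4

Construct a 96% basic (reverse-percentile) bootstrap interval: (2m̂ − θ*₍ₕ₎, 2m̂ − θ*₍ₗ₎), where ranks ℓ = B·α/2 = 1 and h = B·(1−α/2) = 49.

(141.5, 153.6)

Percentile endpoints at ranks 1 and 49: θ*₍1₎ = 140.8, θ*₍49₎ = 152.9.
Basic interval reflects these around m̂:
  lower = 2 × 147.2 − 152.9 = 141.5
  upper = 2 × 147.2 − 140.8 = 153.6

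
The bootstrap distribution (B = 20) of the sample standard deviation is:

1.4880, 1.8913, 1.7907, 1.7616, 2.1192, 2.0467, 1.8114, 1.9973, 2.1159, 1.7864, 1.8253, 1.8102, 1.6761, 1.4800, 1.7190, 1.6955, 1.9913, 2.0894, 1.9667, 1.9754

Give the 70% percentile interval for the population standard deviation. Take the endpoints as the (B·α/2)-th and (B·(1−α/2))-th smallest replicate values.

Sorted replicates: 1.4800, 1.4880, 1.6761, 1.6955, 1.7190, 1.7616, 1.7864, 1.7907, 1.8102, 1.8114, 1.8253, 1.8913, 1.9667, 1.9754, 1.9913, 1.9973, 2.0467, 2.0894, 2.1159, 2.1192
α = 0.30; lower rank = 20 × 0.150 = 3; upper rank = 20 × 0.850 = 17.
The 3rd smallest replicate is 1.6761; the 17th is 2.0467.

(1.6761, 2.0467)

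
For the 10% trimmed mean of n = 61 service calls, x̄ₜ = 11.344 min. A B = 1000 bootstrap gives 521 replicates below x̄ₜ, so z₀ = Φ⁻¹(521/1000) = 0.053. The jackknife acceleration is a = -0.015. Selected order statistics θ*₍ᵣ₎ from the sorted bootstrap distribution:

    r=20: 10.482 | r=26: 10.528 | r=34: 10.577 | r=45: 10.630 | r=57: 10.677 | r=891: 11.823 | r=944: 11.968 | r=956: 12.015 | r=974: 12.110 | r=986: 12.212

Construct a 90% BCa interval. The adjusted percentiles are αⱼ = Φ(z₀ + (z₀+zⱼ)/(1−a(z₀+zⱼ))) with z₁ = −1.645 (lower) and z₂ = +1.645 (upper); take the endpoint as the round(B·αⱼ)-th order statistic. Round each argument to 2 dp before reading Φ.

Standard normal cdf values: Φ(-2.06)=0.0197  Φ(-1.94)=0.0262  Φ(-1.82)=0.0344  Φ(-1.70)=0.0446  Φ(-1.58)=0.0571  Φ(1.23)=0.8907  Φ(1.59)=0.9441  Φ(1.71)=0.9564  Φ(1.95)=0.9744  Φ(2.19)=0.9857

(10.677, 12.015)

Lower: z₀ + z₁ = 0.053 + (-1.645) = -1.592; 1 − a(z₀+z₁) = 1 − (-0.015)(-1.592) = 0.9761; argument = 0.053 + (-1.592)/0.9761 = -1.5779 → -1.58.
α₁ = Φ(-1.58) = 0.0571; rank = round(1000 × 0.0571) = 57; θ*₍57₎ = 10.677.
Upper: z₀ + z₂ = 1.698; 1 − a(z₀+z₂) = 1.0255; argument = 1.7088 → 1.71; α₂ = 0.9564; rank = 956; θ*₍956₎ = 12.015.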